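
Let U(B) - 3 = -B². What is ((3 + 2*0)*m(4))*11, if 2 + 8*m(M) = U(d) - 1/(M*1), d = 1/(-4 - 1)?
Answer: 2343/800 ≈ 2.9287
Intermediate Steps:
d = -⅕ (d = 1/(-5) = -⅕ ≈ -0.20000)
U(B) = 3 - B²
m(M) = 3/25 - 1/(8*M) (m(M) = -¼ + ((3 - (-⅕)²) - 1/(M*1))/8 = -¼ + ((3 - 1*1/25) - 1/M)/8 = -¼ + ((3 - 1/25) - 1/M)/8 = -¼ + (74/25 - 1/M)/8 = -¼ + (37/100 - 1/(8*M)) = 3/25 - 1/(8*M))
((3 + 2*0)*m(4))*11 = ((3 + 2*0)*((1/200)*(-25 + 24*4)/4))*11 = ((3 + 0)*((1/200)*(¼)*(-25 + 96)))*11 = (3*((1/200)*(¼)*71))*11 = (3*(71/800))*11 = (213/800)*11 = 2343/800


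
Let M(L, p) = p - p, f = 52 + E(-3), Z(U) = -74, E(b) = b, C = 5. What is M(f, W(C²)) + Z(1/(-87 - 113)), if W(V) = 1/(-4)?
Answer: -74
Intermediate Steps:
f = 49 (f = 52 - 3 = 49)
W(V) = -¼
M(L, p) = 0
M(f, W(C²)) + Z(1/(-87 - 113)) = 0 - 74 = -74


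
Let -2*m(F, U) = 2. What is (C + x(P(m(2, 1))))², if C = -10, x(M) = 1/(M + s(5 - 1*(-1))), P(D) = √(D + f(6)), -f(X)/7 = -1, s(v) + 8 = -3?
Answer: 1347927/13225 + 2322*√6/13225 ≈ 102.35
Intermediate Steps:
s(v) = -11 (s(v) = -8 - 3 = -11)
f(X) = 7 (f(X) = -7*(-1) = 7)
m(F, U) = -1 (m(F, U) = -½*2 = -1)
P(D) = √(7 + D) (P(D) = √(D + 7) = √(7 + D))
x(M) = 1/(-11 + M) (x(M) = 1/(M - 11) = 1/(-11 + M))
(C + x(P(m(2, 1))))² = (-10 + 1/(-11 + √(7 - 1)))² = (-10 + 1/(-11 + √6))²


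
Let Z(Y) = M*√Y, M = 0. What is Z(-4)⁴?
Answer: 0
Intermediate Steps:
Z(Y) = 0 (Z(Y) = 0*√Y = 0)
Z(-4)⁴ = 0⁴ = 0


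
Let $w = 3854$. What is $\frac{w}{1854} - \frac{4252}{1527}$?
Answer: $- \frac{333025}{471843} \approx -0.7058$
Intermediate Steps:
$\frac{w}{1854} - \frac{4252}{1527} = \frac{3854}{1854} - \frac{4252}{1527} = 3854 \cdot \frac{1}{1854} - \frac{4252}{1527} = \frac{1927}{927} - \frac{4252}{1527} = - \frac{333025}{471843}$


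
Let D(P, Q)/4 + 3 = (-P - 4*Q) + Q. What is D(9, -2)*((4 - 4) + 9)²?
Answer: -1944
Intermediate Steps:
D(P, Q) = -12 - 12*Q - 4*P (D(P, Q) = -12 + 4*((-P - 4*Q) + Q) = -12 + 4*(-P - 3*Q) = -12 + (-12*Q - 4*P) = -12 - 12*Q - 4*P)
D(9, -2)*((4 - 4) + 9)² = (-12 - 12*(-2) - 4*9)*((4 - 4) + 9)² = (-12 + 24 - 36)*(0 + 9)² = -24*9² = -24*81 = -1944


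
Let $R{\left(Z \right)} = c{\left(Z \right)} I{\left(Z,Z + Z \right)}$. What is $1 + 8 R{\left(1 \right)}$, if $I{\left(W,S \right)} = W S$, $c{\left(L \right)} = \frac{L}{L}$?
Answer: $17$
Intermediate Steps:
$c{\left(L \right)} = 1$
$I{\left(W,S \right)} = S W$
$R{\left(Z \right)} = 2 Z^{2}$ ($R{\left(Z \right)} = 1 \left(Z + Z\right) Z = 1 \cdot 2 Z Z = 1 \cdot 2 Z^{2} = 2 Z^{2}$)
$1 + 8 R{\left(1 \right)} = 1 + 8 \cdot 2 \cdot 1^{2} = 1 + 8 \cdot 2 \cdot 1 = 1 + 8 \cdot 2 = 1 + 16 = 17$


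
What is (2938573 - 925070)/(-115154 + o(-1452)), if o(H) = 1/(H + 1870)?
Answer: -841644254/48134371 ≈ -17.485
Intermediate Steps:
o(H) = 1/(1870 + H)
(2938573 - 925070)/(-115154 + o(-1452)) = (2938573 - 925070)/(-115154 + 1/(1870 - 1452)) = 2013503/(-115154 + 1/418) = 2013503/(-48134371/418) = 2013503*(-418/48134371) = -841644254/48134371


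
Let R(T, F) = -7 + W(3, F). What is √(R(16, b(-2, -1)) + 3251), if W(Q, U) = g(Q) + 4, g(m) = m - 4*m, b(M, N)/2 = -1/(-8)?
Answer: √3239 ≈ 56.912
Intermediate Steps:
b(M, N) = ¼ (b(M, N) = 2*(-1/(-8)) = 2*(-1*(-⅛)) = 2*(⅛) = ¼)
g(m) = -3*m
W(Q, U) = 4 - 3*Q (W(Q, U) = -3*Q + 4 = 4 - 3*Q)
R(T, F) = -12 (R(T, F) = -7 + (4 - 3*3) = -7 + (4 - 9) = -7 - 5 = -12)
√(R(16, b(-2, -1)) + 3251) = √(-12 + 3251) = √3239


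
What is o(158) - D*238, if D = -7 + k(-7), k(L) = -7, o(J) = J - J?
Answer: 3332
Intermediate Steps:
o(J) = 0
D = -14 (D = -7 - 7 = -14)
o(158) - D*238 = 0 - (-14)*238 = 0 - 1*(-3332) = 0 + 3332 = 3332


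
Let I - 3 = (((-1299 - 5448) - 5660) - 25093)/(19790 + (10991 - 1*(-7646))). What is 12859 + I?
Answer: 164736858/12809 ≈ 12861.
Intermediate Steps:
I = 25927/12809 (I = 3 + (((-1299 - 5448) - 5660) - 25093)/(19790 + (10991 - 1*(-7646))) = 3 + ((-6747 - 5660) - 25093)/(19790 + (10991 + 7646)) = 3 + (-12407 - 25093)/(19790 + 18637) = 3 - 37500/38427 = 3 - 37500*1/38427 = 3 - 12500/12809 = 25927/12809 ≈ 2.0241)
12859 + I = 12859 + 25927/12809 = 164736858/12809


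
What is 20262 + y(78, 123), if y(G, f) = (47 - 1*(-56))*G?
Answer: 28296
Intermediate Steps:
y(G, f) = 103*G (y(G, f) = (47 + 56)*G = 103*G)
20262 + y(78, 123) = 20262 + 103*78 = 20262 + 8034 = 28296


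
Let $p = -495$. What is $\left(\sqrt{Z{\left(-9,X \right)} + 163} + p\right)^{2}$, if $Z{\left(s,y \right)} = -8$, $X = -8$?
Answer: $\left(495 - \sqrt{155}\right)^{2} \approx 2.3285 \cdot 10^{5}$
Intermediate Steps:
$\left(\sqrt{Z{\left(-9,X \right)} + 163} + p\right)^{2} = \left(\sqrt{-8 + 163} - 495\right)^{2} = \left(\sqrt{155} - 495\right)^{2} = \left(-495 + \sqrt{155}\right)^{2}$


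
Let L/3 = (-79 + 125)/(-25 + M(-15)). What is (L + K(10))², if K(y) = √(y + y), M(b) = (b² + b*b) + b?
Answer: 845261/42025 + 276*√5/205 ≈ 23.124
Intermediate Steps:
M(b) = b + 2*b² (M(b) = (b² + b²) + b = 2*b² + b = b + 2*b²)
L = 69/205 (L = 3*((-79 + 125)/(-25 - 15*(1 + 2*(-15)))) = 3*(46/(-25 - 15*(1 - 30))) = 3*(46/(-25 - 15*(-29))) = 3*(46/(-25 + 435)) = 3*(46/410) = 3*(46*(1/410)) = 3*(23/205) = 69/205 ≈ 0.33659)
K(y) = √2*√y (K(y) = √(2*y) = √2*√y)
(L + K(10))² = (69/205 + √2*√10)² = (69/205 + 2*√5)²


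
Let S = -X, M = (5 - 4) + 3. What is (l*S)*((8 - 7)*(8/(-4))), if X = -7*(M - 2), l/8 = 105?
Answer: -23520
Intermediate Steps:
l = 840 (l = 8*105 = 840)
M = 4 (M = 1 + 3 = 4)
X = -14 (X = -7*(4 - 2) = -7*2 = -14)
S = 14 (S = -1*(-14) = 14)
(l*S)*((8 - 7)*(8/(-4))) = (840*14)*((8 - 7)*(8/(-4))) = 11760*(1*(8*(-1/4))) = 11760*(1*(-2)) = 11760*(-2) = -23520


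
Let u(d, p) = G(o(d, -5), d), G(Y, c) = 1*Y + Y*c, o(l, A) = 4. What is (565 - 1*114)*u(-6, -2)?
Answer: -9020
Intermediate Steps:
G(Y, c) = Y + Y*c
u(d, p) = 4 + 4*d (u(d, p) = 4*(1 + d) = 4 + 4*d)
(565 - 1*114)*u(-6, -2) = (565 - 1*114)*(4 + 4*(-6)) = (565 - 114)*(4 - 24) = 451*(-20) = -9020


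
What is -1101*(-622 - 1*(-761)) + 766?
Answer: -152273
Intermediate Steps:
-1101*(-622 - 1*(-761)) + 766 = -1101*(-622 + 761) + 766 = -1101*139 + 766 = -153039 + 766 = -152273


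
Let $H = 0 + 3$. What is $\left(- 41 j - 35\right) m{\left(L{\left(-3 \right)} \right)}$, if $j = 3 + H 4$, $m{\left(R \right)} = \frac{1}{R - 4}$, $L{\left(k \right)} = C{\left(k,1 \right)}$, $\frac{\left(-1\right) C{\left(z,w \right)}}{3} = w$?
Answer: $\frac{650}{7} \approx 92.857$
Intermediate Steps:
$C{\left(z,w \right)} = - 3 w$
$L{\left(k \right)} = -3$ ($L{\left(k \right)} = \left(-3\right) 1 = -3$)
$m{\left(R \right)} = \frac{1}{-4 + R}$
$H = 3$
$j = 15$ ($j = 3 + 3 \cdot 4 = 3 + 12 = 15$)
$\left(- 41 j - 35\right) m{\left(L{\left(-3 \right)} \right)} = \frac{\left(-41\right) 15 - 35}{-4 - 3} = \frac{-615 - 35}{-7} = \left(-650\right) \left(- \frac{1}{7}\right) = \frac{650}{7}$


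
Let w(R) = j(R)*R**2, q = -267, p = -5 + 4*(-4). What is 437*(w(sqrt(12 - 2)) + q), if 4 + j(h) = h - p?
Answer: -42389 + 4370*sqrt(10) ≈ -28570.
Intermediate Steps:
p = -21 (p = -5 - 16 = -21)
j(h) = 17 + h (j(h) = -4 + (h - 1*(-21)) = -4 + (h + 21) = -4 + (21 + h) = 17 + h)
w(R) = R**2*(17 + R) (w(R) = (17 + R)*R**2 = R**2*(17 + R))
437*(w(sqrt(12 - 2)) + q) = 437*((sqrt(12 - 2))**2*(17 + sqrt(12 - 2)) - 267) = 437*((sqrt(10))**2*(17 + sqrt(10)) - 267) = 437*(10*(17 + sqrt(10)) - 267) = 437*((170 + 10*sqrt(10)) - 267) = 437*(-97 + 10*sqrt(10)) = -42389 + 4370*sqrt(10)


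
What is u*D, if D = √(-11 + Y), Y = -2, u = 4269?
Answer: 4269*I*√13 ≈ 15392.0*I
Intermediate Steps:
D = I*√13 (D = √(-11 - 2) = √(-13) = I*√13 ≈ 3.6056*I)
u*D = 4269*(I*√13) = 4269*I*√13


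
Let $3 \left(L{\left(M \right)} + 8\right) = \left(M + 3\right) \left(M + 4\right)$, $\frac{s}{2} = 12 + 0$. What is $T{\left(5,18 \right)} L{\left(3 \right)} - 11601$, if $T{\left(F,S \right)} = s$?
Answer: $-11457$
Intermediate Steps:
$s = 24$ ($s = 2 \left(12 + 0\right) = 2 \cdot 12 = 24$)
$T{\left(F,S \right)} = 24$
$L{\left(M \right)} = -8 + \frac{\left(3 + M\right) \left(4 + M\right)}{3}$ ($L{\left(M \right)} = -8 + \frac{\left(M + 3\right) \left(M + 4\right)}{3} = -8 + \frac{\left(3 + M\right) \left(4 + M\right)}{3}$)
$T{\left(5,18 \right)} L{\left(3 \right)} - 11601 = 24 \left(-4 + \frac{3^{2}}{3} + \frac{7}{3} \cdot 3\right) - 11601 = 24 \left(-4 + \frac{1}{3} \cdot 9 + 7\right) - 11601 = 24 \left(-4 + 3 + 7\right) - 11601 = 24 \cdot 6 - 11601 = 144 - 11601 = -11457$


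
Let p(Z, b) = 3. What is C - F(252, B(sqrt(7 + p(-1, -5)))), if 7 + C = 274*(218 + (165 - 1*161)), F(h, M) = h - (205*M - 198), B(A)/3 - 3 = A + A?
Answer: 62216 + 1230*sqrt(10) ≈ 66106.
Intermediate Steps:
B(A) = 9 + 6*A (B(A) = 9 + 3*(A + A) = 9 + 3*(2*A) = 9 + 6*A)
F(h, M) = 198 + h - 205*M (F(h, M) = h - (-198 + 205*M) = h + (198 - 205*M) = 198 + h - 205*M)
C = 60821 (C = -7 + 274*(218 + (165 - 1*161)) = -7 + 274*(218 + (165 - 161)) = -7 + 274*(218 + 4) = -7 + 274*222 = -7 + 60828 = 60821)
C - F(252, B(sqrt(7 + p(-1, -5)))) = 60821 - (198 + 252 - 205*(9 + 6*sqrt(7 + 3))) = 60821 - (198 + 252 - 205*(9 + 6*sqrt(10))) = 60821 - (198 + 252 + (-1845 - 1230*sqrt(10))) = 60821 - (-1395 - 1230*sqrt(10)) = 60821 + (1395 + 1230*sqrt(10)) = 62216 + 1230*sqrt(10)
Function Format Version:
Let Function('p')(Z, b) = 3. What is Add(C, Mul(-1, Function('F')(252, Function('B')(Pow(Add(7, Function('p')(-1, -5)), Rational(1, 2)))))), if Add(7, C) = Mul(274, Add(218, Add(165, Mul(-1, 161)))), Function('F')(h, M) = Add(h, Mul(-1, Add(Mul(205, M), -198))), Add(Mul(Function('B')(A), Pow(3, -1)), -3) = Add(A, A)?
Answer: Add(62216, Mul(1230, Pow(10, Rational(1, 2)))) ≈ 66106.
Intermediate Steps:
Function('B')(A) = Add(9, Mul(6, A)) (Function('B')(A) = Add(9, Mul(3, Add(A, A))) = Add(9, Mul(3, Mul(2, A))) = Add(9, Mul(6, A)))
Function('F')(h, M) = Add(198, h, Mul(-205, M)) (Function('F')(h, M) = Add(h, Mul(-1, Add(-198, Mul(205, M)))) = Add(h, Add(198, Mul(-205, M))) = Add(198, h, Mul(-205, M)))
C = 60821 (C = Add(-7, Mul(274, Add(218, Add(165, Mul(-1, 161))))) = Add(-7, Mul(274, Add(218, Add(165, -161)))) = Add(-7, Mul(274, Add(218, 4))) = Add(-7, Mul(274, 222)) = Add(-7, 60828) = 60821)
Add(C, Mul(-1, Function('F')(252, Function('B')(Pow(Add(7, Function('p')(-1, -5)), Rational(1, 2)))))) = Add(60821, Mul(-1, Add(198, 252, Mul(-205, Add(9, Mul(6, Pow(Add(7, 3), Rational(1, 2)))))))) = Add(60821, Mul(-1, Add(198, 252, Mul(-205, Add(9, Mul(6, Pow(10, Rational(1, 2)))))))) = Add(60821, Mul(-1, Add(198, 252, Add(-1845, Mul(-1230, Pow(10, Rational(1, 2))))))) = Add(60821, Mul(-1, Add(-1395, Mul(-1230, Pow(10, Rational(1, 2)))))) = Add(60821, Add(1395, Mul(1230, Pow(10, Rational(1, 2))))) = Add(62216, Mul(1230, Pow(10, Rational(1, 2))))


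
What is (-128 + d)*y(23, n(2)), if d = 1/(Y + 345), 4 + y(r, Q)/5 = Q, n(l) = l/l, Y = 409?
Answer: 1447665/754 ≈ 1920.0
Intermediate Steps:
n(l) = 1
y(r, Q) = -20 + 5*Q
d = 1/754 (d = 1/(409 + 345) = 1/754 ≈ 0.0013263)
(-128 + d)*y(23, n(2)) = (-128 + 1/754)*(-20 + 5*1) = -96511*(-20 + 5)/754 = -96511/754*(-15) = 1447665/754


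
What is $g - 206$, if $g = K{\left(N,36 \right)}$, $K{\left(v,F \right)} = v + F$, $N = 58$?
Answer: $-112$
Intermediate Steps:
$K{\left(v,F \right)} = F + v$
$g = 94$ ($g = 36 + 58 = 94$)
$g - 206 = 94 - 206 = -112$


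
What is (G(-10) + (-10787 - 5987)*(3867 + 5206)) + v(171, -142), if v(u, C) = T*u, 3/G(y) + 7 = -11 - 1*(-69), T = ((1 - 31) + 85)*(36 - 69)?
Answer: -2592514738/17 ≈ -1.5250e+8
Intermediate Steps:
T = -1815 (T = (-30 + 85)*(-33) = 55*(-33) = -1815)
G(y) = 1/17 (G(y) = 3/(-7 + (-11 - 1*(-69))) = 3/(-7 + (-11 + 69)) = 3/(-7 + 58) = 3/51 = 3*(1/51) = 1/17)
v(u, C) = -1815*u
(G(-10) + (-10787 - 5987)*(3867 + 5206)) + v(171, -142) = (1/17 + (-10787 - 5987)*(3867 + 5206)) - 1815*171 = (1/17 - 16774*9073) - 310365 = (1/17 - 152190502) - 310365 = -2587238533/17 - 310365 = -2592514738/17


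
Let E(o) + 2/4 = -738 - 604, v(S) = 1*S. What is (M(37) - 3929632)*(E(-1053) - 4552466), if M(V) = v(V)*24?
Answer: 17890747821524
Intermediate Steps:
v(S) = S
M(V) = 24*V (M(V) = V*24 = 24*V)
E(o) = -2685/2 (E(o) = -½ + (-738 - 604) = -½ - 1342 = -2685/2)
(M(37) - 3929632)*(E(-1053) - 4552466) = (24*37 - 3929632)*(-2685/2 - 4552466) = (888 - 3929632)*(-9107617/2) = -3928744*(-9107617/2) = 17890747821524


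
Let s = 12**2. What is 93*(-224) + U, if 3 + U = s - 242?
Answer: -20933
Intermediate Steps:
s = 144
U = -101 (U = -3 + (144 - 242) = -3 - 98 = -101)
93*(-224) + U = 93*(-224) - 101 = -20832 - 101 = -20933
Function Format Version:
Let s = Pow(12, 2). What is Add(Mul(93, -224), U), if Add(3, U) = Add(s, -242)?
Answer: -20933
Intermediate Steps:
s = 144
U = -101 (U = Add(-3, Add(144, -242)) = Add(-3, -98) = -101)
Add(Mul(93, -224), U) = Add(Mul(93, -224), -101) = Add(-20832, -101) = -20933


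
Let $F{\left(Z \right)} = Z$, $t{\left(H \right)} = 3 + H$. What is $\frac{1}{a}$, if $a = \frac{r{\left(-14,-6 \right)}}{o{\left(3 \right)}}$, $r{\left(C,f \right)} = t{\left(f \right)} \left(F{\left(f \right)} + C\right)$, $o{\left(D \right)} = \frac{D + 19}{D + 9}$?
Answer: $\frac{11}{360} \approx 0.030556$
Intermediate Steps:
$o{\left(D \right)} = \frac{19 + D}{9 + D}$
$r{\left(C,f \right)} = \left(3 + f\right) \left(C + f\right)$ ($r{\left(C,f \right)} = \left(3 + f\right) \left(f + C\right) = \left(3 + f\right) \left(C + f\right)$)
$a = \frac{360}{11}$ ($a = \frac{\left(3 - 6\right) \left(-14 - 6\right)}{\frac{1}{9 + 3} \left(19 + 3\right)} = \frac{\left(-3\right) \left(-20\right)}{\frac{1}{12} \cdot 22} = \frac{60}{\frac{1}{12} \cdot 22} = \frac{60}{\frac{11}{6}} = 60 \cdot \frac{6}{11} = \frac{360}{11} \approx 32.727$)
$\frac{1}{a} = \frac{1}{\frac{360}{11}} = \frac{11}{360}$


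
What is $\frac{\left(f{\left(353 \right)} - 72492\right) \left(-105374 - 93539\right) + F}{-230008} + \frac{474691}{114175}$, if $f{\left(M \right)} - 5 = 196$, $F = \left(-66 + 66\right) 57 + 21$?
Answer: $- \frac{205210487122084}{3282645425} \approx -62514.0$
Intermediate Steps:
$F = 21$ ($F = 0 \cdot 57 + 21 = 0 + 21 = 21$)
$f{\left(M \right)} = 201$ ($f{\left(M \right)} = 5 + 196 = 201$)
$\frac{\left(f{\left(353 \right)} - 72492\right) \left(-105374 - 93539\right) + F}{-230008} + \frac{474691}{114175} = \frac{\left(201 - 72492\right) \left(-105374 - 93539\right) + 21}{-230008} + \frac{474691}{114175} = \left(\left(-72291\right) \left(-198913\right) + 21\right) \left(- \frac{1}{230008}\right) + 474691 \cdot \frac{1}{114175} = \left(14379619683 + 21\right) \left(- \frac{1}{230008}\right) + \frac{474691}{114175} = 14379619704 \left(- \frac{1}{230008}\right) + \frac{474691}{114175} = - \frac{1797452463}{28751} + \frac{474691}{114175} = - \frac{205210487122084}{3282645425}$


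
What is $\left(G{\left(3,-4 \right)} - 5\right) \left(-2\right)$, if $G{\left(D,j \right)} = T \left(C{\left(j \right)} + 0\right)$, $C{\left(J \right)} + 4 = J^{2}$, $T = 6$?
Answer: $-134$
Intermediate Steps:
$C{\left(J \right)} = -4 + J^{2}$
$G{\left(D,j \right)} = -24 + 6 j^{2}$ ($G{\left(D,j \right)} = 6 \left(\left(-4 + j^{2}\right) + 0\right) = 6 \left(-4 + j^{2}\right) = -24 + 6 j^{2}$)
$\left(G{\left(3,-4 \right)} - 5\right) \left(-2\right) = \left(\left(-24 + 6 \left(-4\right)^{2}\right) - 5\right) \left(-2\right) = \left(\left(-24 + 6 \cdot 16\right) - 5\right) \left(-2\right) = \left(\left(-24 + 96\right) - 5\right) \left(-2\right) = \left(72 - 5\right) \left(-2\right) = 67 \left(-2\right) = -134$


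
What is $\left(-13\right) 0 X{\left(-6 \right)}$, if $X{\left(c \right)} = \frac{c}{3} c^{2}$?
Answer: $0$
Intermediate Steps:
$X{\left(c \right)} = \frac{c^{3}}{3}$ ($X{\left(c \right)} = c \frac{1}{3} c^{2} = \frac{c}{3} c^{2} = \frac{c^{3}}{3}$)
$\left(-13\right) 0 X{\left(-6 \right)} = \left(-13\right) 0 \frac{\left(-6\right)^{3}}{3} = 0 \cdot \frac{1}{3} \left(-216\right) = 0 \left(-72\right) = 0$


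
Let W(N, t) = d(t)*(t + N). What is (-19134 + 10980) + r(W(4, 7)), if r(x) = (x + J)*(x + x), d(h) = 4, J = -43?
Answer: -8066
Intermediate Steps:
W(N, t) = 4*N + 4*t (W(N, t) = 4*(t + N) = 4*(N + t) = 4*N + 4*t)
r(x) = 2*x*(-43 + x) (r(x) = (x - 43)*(x + x) = (-43 + x)*(2*x) = 2*x*(-43 + x))
(-19134 + 10980) + r(W(4, 7)) = (-19134 + 10980) + 2*(4*4 + 4*7)*(-43 + (4*4 + 4*7)) = -8154 + 2*(16 + 28)*(-43 + (16 + 28)) = -8154 + 2*44*(-43 + 44) = -8154 + 2*44*1 = -8154 + 88 = -8066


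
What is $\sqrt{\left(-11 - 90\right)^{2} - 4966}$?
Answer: $\sqrt{5235} \approx 72.353$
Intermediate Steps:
$\sqrt{\left(-11 - 90\right)^{2} - 4966} = \sqrt{\left(-101\right)^{2} - 4966} = \sqrt{10201 - 4966} = \sqrt{5235}$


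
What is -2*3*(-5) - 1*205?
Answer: -175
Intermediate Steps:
-2*3*(-5) - 1*205 = -6*(-5) - 205 = 30 - 205 = -175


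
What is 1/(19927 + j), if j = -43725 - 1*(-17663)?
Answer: -1/6135 ≈ -0.00016300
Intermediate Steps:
j = -26062 (j = -43725 + 17663 = -26062)
1/(19927 + j) = 1/(19927 - 26062) = 1/(-6135) = -1/6135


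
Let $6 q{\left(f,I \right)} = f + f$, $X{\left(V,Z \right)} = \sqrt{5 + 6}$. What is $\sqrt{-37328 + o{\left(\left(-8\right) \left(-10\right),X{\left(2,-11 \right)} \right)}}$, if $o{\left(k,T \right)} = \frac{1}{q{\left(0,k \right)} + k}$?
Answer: $\frac{i \sqrt{14931195}}{20} \approx 193.2 i$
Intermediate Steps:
$X{\left(V,Z \right)} = \sqrt{11}$
$q{\left(f,I \right)} = \frac{f}{3}$ ($q{\left(f,I \right)} = \frac{f + f}{6} = \frac{2 f}{6} = \frac{f}{3}$)
$o{\left(k,T \right)} = \frac{1}{k}$ ($o{\left(k,T \right)} = \frac{1}{\frac{1}{3} \cdot 0 + k} = \frac{1}{0 + k} = \frac{1}{k}$)
$\sqrt{-37328 + o{\left(\left(-8\right) \left(-10\right),X{\left(2,-11 \right)} \right)}} = \sqrt{-37328 + \frac{1}{\left(-8\right) \left(-10\right)}} = \sqrt{-37328 + \frac{1}{80}} = \sqrt{- \frac{2986239}{80}} = \frac{i \sqrt{14931195}}{20}$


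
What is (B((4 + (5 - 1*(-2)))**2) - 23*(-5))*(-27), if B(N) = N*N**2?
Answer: -47835252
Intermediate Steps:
B(N) = N**3
(B((4 + (5 - 1*(-2)))**2) - 23*(-5))*(-27) = (((4 + (5 - 1*(-2)))**2)**3 - 23*(-5))*(-27) = (((4 + (5 + 2))**2)**3 + 115)*(-27) = (((4 + 7)**2)**3 + 115)*(-27) = ((11**2)**3 + 115)*(-27) = (121**3 + 115)*(-27) = (1771561 + 115)*(-27) = 1771676*(-27) = -47835252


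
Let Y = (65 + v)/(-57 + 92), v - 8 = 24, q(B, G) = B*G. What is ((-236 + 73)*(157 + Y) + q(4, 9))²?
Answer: 828529575696/1225 ≈ 6.7635e+8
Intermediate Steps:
v = 32 (v = 8 + 24 = 32)
Y = 97/35 (Y = (65 + 32)/(-57 + 92) = 97/35 ≈ 2.7714)
((-236 + 73)*(157 + Y) + q(4, 9))² = ((-236 + 73)*(157 + 97/35) + 4*9)² = (-163*5592/35 + 36)² = (-911496/35 + 36)² = (-910236/35)² = 828529575696/1225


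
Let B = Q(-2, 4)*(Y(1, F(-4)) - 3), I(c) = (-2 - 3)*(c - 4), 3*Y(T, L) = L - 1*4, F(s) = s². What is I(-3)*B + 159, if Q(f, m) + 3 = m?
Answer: 194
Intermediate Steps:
Y(T, L) = -4/3 + L/3 (Y(T, L) = (L - 1*4)/3 = (L - 4)/3 = (-4 + L)/3 = -4/3 + L/3)
Q(f, m) = -3 + m
I(c) = 20 - 5*c (I(c) = -5*(-4 + c) = 20 - 5*c)
B = 1 (B = (-3 + 4)*((-4/3 + (⅓)*(-4)²) - 3) = 1*((-4/3 + (⅓)*16) - 3) = 1*((-4/3 + 16/3) - 3) = 1*(4 - 3) = 1*1 = 1)
I(-3)*B + 159 = (20 - 5*(-3))*1 + 159 = (20 + 15)*1 + 159 = 35*1 + 159 = 35 + 159 = 194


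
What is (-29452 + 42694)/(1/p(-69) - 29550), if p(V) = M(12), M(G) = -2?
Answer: -26484/59101 ≈ -0.44811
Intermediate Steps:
p(V) = -2
(-29452 + 42694)/(1/p(-69) - 29550) = (-29452 + 42694)/(1/(-2) - 29550) = 13242/(-½ - 29550) = 13242/(-59101/2) = 13242*(-2/59101) = -26484/59101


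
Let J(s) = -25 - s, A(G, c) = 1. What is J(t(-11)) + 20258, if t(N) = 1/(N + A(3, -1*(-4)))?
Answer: 202331/10 ≈ 20233.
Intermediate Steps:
t(N) = 1/(1 + N) (t(N) = 1/(N + 1) = 1/(1 + N))
J(t(-11)) + 20258 = (-25 - 1/(1 - 11)) + 20258 = (-25 - 1/(-10)) + 20258 = (-25 - 1*(-⅒)) + 20258 = (-25 + ⅒) + 20258 = -249/10 + 20258 = 202331/10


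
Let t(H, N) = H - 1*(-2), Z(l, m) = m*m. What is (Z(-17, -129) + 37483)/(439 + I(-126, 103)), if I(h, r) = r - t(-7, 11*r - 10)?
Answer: 54124/547 ≈ 98.947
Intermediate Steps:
Z(l, m) = m²
t(H, N) = 2 + H (t(H, N) = H + 2 = 2 + H)
I(h, r) = 5 + r (I(h, r) = r - (2 - 7) = r - 1*(-5) = r + 5 = 5 + r)
(Z(-17, -129) + 37483)/(439 + I(-126, 103)) = ((-129)² + 37483)/(439 + (5 + 103)) = (16641 + 37483)/(439 + 108) = 54124/547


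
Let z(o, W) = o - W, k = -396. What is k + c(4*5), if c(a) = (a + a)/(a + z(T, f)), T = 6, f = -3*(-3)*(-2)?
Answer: -4346/11 ≈ -395.09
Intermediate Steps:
f = -18 (f = 9*(-2) = -18)
c(a) = 2*a/(24 + a) (c(a) = (a + a)/(a + (6 - 1*(-18))) = (2*a)/(a + (6 + 18)) = (2*a)/(a + 24) = (2*a)/(24 + a) = 2*a/(24 + a))
k + c(4*5) = -396 + 2*(4*5)/(24 + 4*5) = -396 + 2*20/(24 + 20) = -396 + 2*20/44 = -396 + 2*20*(1/44) = -396 + 10/11 = -4346/11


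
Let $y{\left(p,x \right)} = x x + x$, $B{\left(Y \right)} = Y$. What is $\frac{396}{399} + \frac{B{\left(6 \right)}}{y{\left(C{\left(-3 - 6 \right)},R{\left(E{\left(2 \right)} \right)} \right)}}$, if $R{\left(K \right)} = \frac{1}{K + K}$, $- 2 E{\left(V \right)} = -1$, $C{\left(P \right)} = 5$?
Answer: $\frac{531}{133} \approx 3.9925$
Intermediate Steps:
$E{\left(V \right)} = \frac{1}{2}$ ($E{\left(V \right)} = \left(- \frac{1}{2}\right) \left(-1\right) = \frac{1}{2}$)
$R{\left(K \right)} = \frac{1}{2 K}$
$y{\left(p,x \right)} = x + x^{2}$ ($y{\left(p,x \right)} = x^{2} + x = x + x^{2}$)
$\frac{396}{399} + \frac{B{\left(6 \right)}}{y{\left(C{\left(-3 - 6 \right)},R{\left(E{\left(2 \right)} \right)} \right)}} = \frac{396}{399} + \frac{6}{\frac{\frac{1}{\frac{1}{2}}}{2} \left(1 + \frac{\frac{1}{\frac{1}{2}}}{2}\right)} = 396 \cdot \frac{1}{399} + \frac{6}{\frac{1}{2} \cdot 2 \left(1 + \frac{1}{2} \cdot 2\right)} = \frac{132}{133} + \frac{6}{1 \left(1 + 1\right)} = \frac{132}{133} + \frac{6}{1 \cdot 2} = \frac{132}{133} + \frac{6}{2} = \frac{132}{133} + 6 \cdot \frac{1}{2} = \frac{132}{133} + 3 = \frac{531}{133}$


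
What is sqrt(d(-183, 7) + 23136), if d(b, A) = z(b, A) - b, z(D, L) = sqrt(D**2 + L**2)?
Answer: sqrt(23319 + sqrt(33538)) ≈ 153.30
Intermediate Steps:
d(b, A) = sqrt(A**2 + b**2) - b (d(b, A) = sqrt(b**2 + A**2) - b = sqrt(A**2 + b**2) - b)
sqrt(d(-183, 7) + 23136) = sqrt((sqrt(7**2 + (-183)**2) - 1*(-183)) + 23136) = sqrt((sqrt(49 + 33489) + 183) + 23136) = sqrt((sqrt(33538) + 183) + 23136) = sqrt((183 + sqrt(33538)) + 23136) = sqrt(23319 + sqrt(33538))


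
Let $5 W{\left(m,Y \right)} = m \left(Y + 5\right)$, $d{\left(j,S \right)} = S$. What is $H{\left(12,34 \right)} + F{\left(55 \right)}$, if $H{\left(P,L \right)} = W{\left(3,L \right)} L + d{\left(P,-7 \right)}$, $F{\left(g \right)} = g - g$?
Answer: $\frac{3943}{5} \approx 788.6$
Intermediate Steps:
$F{\left(g \right)} = 0$
$W{\left(m,Y \right)} = \frac{m \left(5 + Y\right)}{5}$ ($W{\left(m,Y \right)} = \frac{m \left(Y + 5\right)}{5} = \frac{m \left(5 + Y\right)}{5}$)
$H{\left(P,L \right)} = -7 + L \left(3 + \frac{3 L}{5}\right)$ ($H{\left(P,L \right)} = \frac{1}{5} \cdot 3 \left(5 + L\right) L - 7 = \left(3 + \frac{3 L}{5}\right) L - 7 = L \left(3 + \frac{3 L}{5}\right) - 7 = -7 + L \left(3 + \frac{3 L}{5}\right)$)
$H{\left(12,34 \right)} + F{\left(55 \right)} = \left(-7 + \frac{3}{5} \cdot 34 \left(5 + 34\right)\right) + 0 = \left(-7 + \frac{3}{5} \cdot 34 \cdot 39\right) + 0 = \left(-7 + \frac{3978}{5}\right) + 0 = \frac{3943}{5} + 0 = \frac{3943}{5}$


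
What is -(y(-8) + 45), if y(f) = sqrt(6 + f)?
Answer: -45 - I*sqrt(2) ≈ -45.0 - 1.4142*I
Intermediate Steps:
-(y(-8) + 45) = -(sqrt(6 - 8) + 45) = -(sqrt(-2) + 45) = -(I*sqrt(2) + 45) = -(45 + I*sqrt(2)) = -45 - I*sqrt(2)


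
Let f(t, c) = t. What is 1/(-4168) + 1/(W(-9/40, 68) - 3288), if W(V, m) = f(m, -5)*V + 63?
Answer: -74083/135055704 ≈ -0.00054854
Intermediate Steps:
W(V, m) = 63 + V*m (W(V, m) = m*V + 63 = V*m + 63 = 63 + V*m)
1/(-4168) + 1/(W(-9/40, 68) - 3288) = 1/(-4168) + 1/((63 - 9/40*68) - 3288) = -1/4168 + 1/((63 - 9*1/40*68) - 3288) = -1/4168 + 1/((63 - 9/40*68) - 3288) = -1/4168 + 1/((63 - 153/10) - 3288) = -1/4168 + 1/(477/10 - 3288) = -1/4168 + 1/(-32403/10) = -1/4168 - 10/32403 = -74083/135055704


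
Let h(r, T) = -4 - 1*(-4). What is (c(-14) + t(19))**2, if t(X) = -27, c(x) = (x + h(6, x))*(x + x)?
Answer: 133225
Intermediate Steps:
h(r, T) = 0 (h(r, T) = -4 + 4 = 0)
c(x) = 2*x**2 (c(x) = (x + 0)*(x + x) = x*(2*x) = 2*x**2)
(c(-14) + t(19))**2 = (2*(-14)**2 - 27)**2 = (2*196 - 27)**2 = (392 - 27)**2 = 365**2 = 133225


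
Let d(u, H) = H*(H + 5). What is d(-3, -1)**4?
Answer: 256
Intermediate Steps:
d(u, H) = H*(5 + H)
d(-3, -1)**4 = (-(5 - 1))**4 = (-1*4)**4 = (-4)**4 = 256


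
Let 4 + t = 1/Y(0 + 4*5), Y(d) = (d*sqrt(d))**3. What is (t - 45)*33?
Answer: -1617 + 33*sqrt(5)/1600000 ≈ -1617.0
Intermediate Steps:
Y(d) = d**(9/2) (Y(d) = (d**(3/2))**3 = d**(9/2))
t = -4 + sqrt(5)/1600000 (t = -4 + 1/((0 + 4*5)**(9/2)) = -4 + 1/((0 + 20)**(9/2)) = -4 + 1/(20**(9/2)) = -4 + 1/(320000*sqrt(5)) = -4 + sqrt(5)/1600000 ≈ -4.0000)
(t - 45)*33 = ((-4 + sqrt(5)/1600000) - 45)*33 = (-49 + sqrt(5)/1600000)*33 = -1617 + 33*sqrt(5)/1600000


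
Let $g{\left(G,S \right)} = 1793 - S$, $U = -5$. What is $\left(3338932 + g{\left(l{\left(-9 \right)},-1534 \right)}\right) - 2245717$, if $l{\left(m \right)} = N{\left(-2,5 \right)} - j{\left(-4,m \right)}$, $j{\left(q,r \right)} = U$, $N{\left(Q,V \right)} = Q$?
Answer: $1096542$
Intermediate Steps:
$j{\left(q,r \right)} = -5$
$l{\left(m \right)} = 3$ ($l{\left(m \right)} = -2 - -5 = -2 + 5 = 3$)
$\left(3338932 + g{\left(l{\left(-9 \right)},-1534 \right)}\right) - 2245717 = \left(3338932 + \left(1793 - -1534\right)\right) - 2245717 = \left(3338932 + \left(1793 + 1534\right)\right) - 2245717 = \left(3338932 + 3327\right) - 2245717 = 3342259 - 2245717 = 1096542$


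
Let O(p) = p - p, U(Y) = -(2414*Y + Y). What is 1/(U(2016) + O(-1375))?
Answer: -1/4868640 ≈ -2.0540e-7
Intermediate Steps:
U(Y) = -2415*Y
O(p) = 0
1/(U(2016) + O(-1375)) = 1/(-2415*2016 + 0) = 1/(-4868640 + 0) = 1/(-4868640) = -1/4868640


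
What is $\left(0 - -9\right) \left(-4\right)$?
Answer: $-36$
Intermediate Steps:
$\left(0 - -9\right) \left(-4\right) = \left(0 + 9\right) \left(-4\right) = 9 \left(-4\right) = -36$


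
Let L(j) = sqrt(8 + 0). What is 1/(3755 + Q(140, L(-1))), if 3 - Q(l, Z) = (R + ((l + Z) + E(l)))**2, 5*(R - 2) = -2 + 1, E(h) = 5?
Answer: -5562575/98799667618 + 91750*sqrt(2)/49399833809 ≈ -5.3675e-5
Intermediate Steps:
R = 9/5 (R = 2 + (-2 + 1)/5 = 2 + (1/5)*(-1) = 2 - 1/5 = 9/5 ≈ 1.8000)
L(j) = 2*sqrt(2) (L(j) = sqrt(8) = 2*sqrt(2))
Q(l, Z) = 3 - (34/5 + Z + l)**2 (Q(l, Z) = 3 - (9/5 + ((l + Z) + 5))**2 = 3 - (9/5 + ((Z + l) + 5))**2 = 3 - (9/5 + (5 + Z + l))**2 = 3 - (34/5 + Z + l)**2)
1/(3755 + Q(140, L(-1))) = 1/(3755 + (3 - (34 + 5*(2*sqrt(2)) + 5*140)**2/25)) = 1/(3755 + (3 - (34 + 10*sqrt(2) + 700)**2/25)) = 1/(3755 + (3 - (734 + 10*sqrt(2))**2/25)) = 1/(3758 - (734 + 10*sqrt(2))**2/25)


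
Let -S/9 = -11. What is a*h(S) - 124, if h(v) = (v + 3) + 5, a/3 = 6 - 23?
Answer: -5581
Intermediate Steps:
S = 99 (S = -9*(-11) = 99)
a = -51 (a = 3*(6 - 23) = 3*(-17) = -51)
h(v) = 8 + v (h(v) = (3 + v) + 5 = 8 + v)
a*h(S) - 124 = -51*(8 + 99) - 124 = -51*107 - 124 = -5457 - 124 = -5581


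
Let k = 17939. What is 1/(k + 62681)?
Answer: 1/80620 ≈ 1.2404e-5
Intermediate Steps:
1/(k + 62681) = 1/(17939 + 62681) = 1/80620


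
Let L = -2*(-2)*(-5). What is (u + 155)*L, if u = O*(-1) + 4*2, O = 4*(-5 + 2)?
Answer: -3500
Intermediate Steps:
L = -20 (L = 4*(-5) = -20)
O = -12 (O = 4*(-3) = -12)
u = 20 (u = -12*(-1) + 4*2 = 12 + 8 = 20)
(u + 155)*L = (20 + 155)*(-20) = 175*(-20) = -3500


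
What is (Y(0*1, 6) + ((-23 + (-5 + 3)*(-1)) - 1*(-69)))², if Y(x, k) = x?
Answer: 2304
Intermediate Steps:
(Y(0*1, 6) + ((-23 + (-5 + 3)*(-1)) - 1*(-69)))² = (0*1 + ((-23 + (-5 + 3)*(-1)) - 1*(-69)))² = (0 + ((-23 - 2*(-1)) + 69))² = (0 + ((-23 + 2) + 69))² = (0 + (-21 + 69))² = (0 + 48)² = 48² = 2304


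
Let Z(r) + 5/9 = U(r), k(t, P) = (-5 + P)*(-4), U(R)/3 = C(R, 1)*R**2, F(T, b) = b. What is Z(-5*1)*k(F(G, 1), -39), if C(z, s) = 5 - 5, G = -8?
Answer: -880/9 ≈ -97.778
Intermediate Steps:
C(z, s) = 0
U(R) = 0 (U(R) = 3*(0*R**2) = 3*0 = 0)
k(t, P) = 20 - 4*P
Z(r) = -5/9 (Z(r) = -5/9 + 0 = -5/9)
Z(-5*1)*k(F(G, 1), -39) = -5*(20 - 4*(-39))/9 = -5*(20 + 156)/9 = -5/9*176 = -880/9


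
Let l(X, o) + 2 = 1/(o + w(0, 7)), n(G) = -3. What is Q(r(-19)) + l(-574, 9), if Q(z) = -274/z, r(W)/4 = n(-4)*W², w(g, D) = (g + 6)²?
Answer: -62203/32490 ≈ -1.9145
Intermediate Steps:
w(g, D) = (6 + g)²
l(X, o) = -2 + 1/(36 + o) (l(X, o) = -2 + 1/(o + (6 + 0)²) = -2 + 1/(o + 6²) = -2 + 1/(o + 36) = -2 + 1/(36 + o))
r(W) = -12*W² (r(W) = 4*(-3*W²) = -12*W²)
Q(r(-19)) + l(-574, 9) = -274/((-12*(-19)²)) + (-71 - 2*9)/(36 + 9) = -274/((-12*361)) + (-71 - 18)/45 = -274/(-4332) + (1/45)*(-89) = -274*(-1/4332) - 89/45 = 137/2166 - 89/45 = -62203/32490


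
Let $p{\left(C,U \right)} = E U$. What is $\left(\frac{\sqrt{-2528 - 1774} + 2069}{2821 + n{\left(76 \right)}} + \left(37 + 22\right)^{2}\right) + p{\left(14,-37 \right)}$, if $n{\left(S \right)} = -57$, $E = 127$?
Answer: $- \frac{3364483}{2764} + \frac{3 i \sqrt{478}}{2764} \approx -1217.3 + 0.02373 i$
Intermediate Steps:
$p{\left(C,U \right)} = 127 U$
$\left(\frac{\sqrt{-2528 - 1774} + 2069}{2821 + n{\left(76 \right)}} + \left(37 + 22\right)^{2}\right) + p{\left(14,-37 \right)} = \left(\frac{\sqrt{-2528 - 1774} + 2069}{2821 - 57} + \left(37 + 22\right)^{2}\right) + 127 \left(-37\right) = \left(\frac{\sqrt{-4302} + 2069}{2764} + 59^{2}\right) - 4699 = \left(\left(3 i \sqrt{478} + 2069\right) \frac{1}{2764} + 3481\right) - 4699 = \left(\left(2069 + 3 i \sqrt{478}\right) \frac{1}{2764} + 3481\right) - 4699 = \left(\left(\frac{2069}{2764} + \frac{3 i \sqrt{478}}{2764}\right) + 3481\right) - 4699 = \left(\frac{9623553}{2764} + \frac{3 i \sqrt{478}}{2764}\right) - 4699 = - \frac{3364483}{2764} + \frac{3 i \sqrt{478}}{2764}$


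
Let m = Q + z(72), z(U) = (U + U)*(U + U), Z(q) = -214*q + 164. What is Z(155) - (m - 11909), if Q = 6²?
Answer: -41869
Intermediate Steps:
Z(q) = 164 - 214*q
Q = 36
z(U) = 4*U² (z(U) = (2*U)*(2*U) = 4*U²)
m = 20772 (m = 36 + 4*72² = 36 + 4*5184 = 36 + 20736 = 20772)
Z(155) - (m - 11909) = (164 - 214*155) - (20772 - 11909) = (164 - 33170) - 1*8863 = -33006 - 8863 = -41869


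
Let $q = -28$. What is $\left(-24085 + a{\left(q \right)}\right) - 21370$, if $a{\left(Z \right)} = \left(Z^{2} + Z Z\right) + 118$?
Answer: $-43769$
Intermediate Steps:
$a{\left(Z \right)} = 118 + 2 Z^{2}$ ($a{\left(Z \right)} = \left(Z^{2} + Z^{2}\right) + 118 = 2 Z^{2} + 118 = 118 + 2 Z^{2}$)
$\left(-24085 + a{\left(q \right)}\right) - 21370 = \left(-24085 + \left(118 + 2 \left(-28\right)^{2}\right)\right) - 21370 = \left(-24085 + \left(118 + 2 \cdot 784\right)\right) - 21370 = \left(-24085 + \left(118 + 1568\right)\right) - 21370 = \left(-24085 + 1686\right) - 21370 = -22399 - 21370 = -43769$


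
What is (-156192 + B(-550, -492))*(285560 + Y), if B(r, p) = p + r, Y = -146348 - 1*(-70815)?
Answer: -33023385318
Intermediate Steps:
Y = -75533 (Y = -146348 + 70815 = -75533)
(-156192 + B(-550, -492))*(285560 + Y) = (-156192 + (-492 - 550))*(285560 - 75533) = (-156192 - 1042)*210027 = -157234*210027 = -33023385318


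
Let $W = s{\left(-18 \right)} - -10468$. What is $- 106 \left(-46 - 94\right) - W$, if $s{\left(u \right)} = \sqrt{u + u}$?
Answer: $4372 - 6 i \approx 4372.0 - 6.0 i$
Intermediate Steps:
$s{\left(u \right)} = \sqrt{2} \sqrt{u}$ ($s{\left(u \right)} = \sqrt{2 u} = \sqrt{2} \sqrt{u}$)
$W = 10468 + 6 i$ ($W = \sqrt{2} \sqrt{-18} - -10468 = \sqrt{2} \cdot 3 i \sqrt{2} + 10468 = 6 i + 10468 = 10468 + 6 i \approx 10468.0 + 6.0 i$)
$- 106 \left(-46 - 94\right) - W = - 106 \left(-46 - 94\right) - \left(10468 + 6 i\right) = \left(-106\right) \left(-140\right) - \left(10468 + 6 i\right) = 14840 - \left(10468 + 6 i\right) = 4372 - 6 i$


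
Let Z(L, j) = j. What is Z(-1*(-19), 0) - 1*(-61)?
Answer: 61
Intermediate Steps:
Z(-1*(-19), 0) - 1*(-61) = 0 - 1*(-61) = 0 + 61 = 61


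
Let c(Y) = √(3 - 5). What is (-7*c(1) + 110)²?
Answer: 12002 - 1540*I*√2 ≈ 12002.0 - 2177.9*I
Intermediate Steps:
c(Y) = I*√2 (c(Y) = √(-2) = I*√2)
(-7*c(1) + 110)² = (-7*I*√2 + 110)² = (110 - 7*I*√2)²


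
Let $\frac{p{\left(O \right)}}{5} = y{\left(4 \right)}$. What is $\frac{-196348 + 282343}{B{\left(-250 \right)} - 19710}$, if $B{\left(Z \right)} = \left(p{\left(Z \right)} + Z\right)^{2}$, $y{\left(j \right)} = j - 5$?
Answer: $\frac{1911}{1007} \approx 1.8977$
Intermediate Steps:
$y{\left(j \right)} = -5 + j$
$p{\left(O \right)} = -5$ ($p{\left(O \right)} = 5 \left(-5 + 4\right) = 5 \left(-1\right) = -5$)
$B{\left(Z \right)} = \left(-5 + Z\right)^{2}$
$\frac{-196348 + 282343}{B{\left(-250 \right)} - 19710} = \frac{-196348 + 282343}{\left(-5 - 250\right)^{2} - 19710} = \frac{85995}{\left(-255\right)^{2} - 19710} = \frac{85995}{65025 - 19710} = \frac{85995}{45315} = 85995 \cdot \frac{1}{45315} = \frac{1911}{1007}$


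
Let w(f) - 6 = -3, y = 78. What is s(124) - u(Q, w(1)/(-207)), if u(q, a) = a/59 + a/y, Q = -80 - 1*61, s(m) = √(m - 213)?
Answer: 137/317538 + I*√89 ≈ 0.00043144 + 9.434*I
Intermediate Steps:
s(m) = √(-213 + m)
w(f) = 3 (w(f) = 6 - 3 = 3)
Q = -141 (Q = -80 - 61 = -141)
u(q, a) = 137*a/4602 (u(q, a) = a/59 + a/78 = 137*a/4602)
s(124) - u(Q, w(1)/(-207)) = √(-213 + 124) - 137*3/(-207)/4602 = √(-89) - 137*3*(-1/207)/4602 = I*√89 - 137*(-1)/(4602*69) = I*√89 - 1*(-137/317538) = I*√89 + 137/317538 = 137/317538 + I*√89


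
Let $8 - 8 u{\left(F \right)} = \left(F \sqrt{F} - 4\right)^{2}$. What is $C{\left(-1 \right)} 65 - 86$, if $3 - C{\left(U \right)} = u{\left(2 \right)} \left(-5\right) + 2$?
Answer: $-671 + 650 \sqrt{2} \approx 248.24$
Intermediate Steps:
$u{\left(F \right)} = 1 - \frac{\left(-4 + F^{\frac{3}{2}}\right)^{2}}{8}$ ($u{\left(F \right)} = 1 - \frac{\left(F \sqrt{F} - 4\right)^{2}}{8} = 1 - \frac{\left(F^{\frac{3}{2}} - 4\right)^{2}}{8} = 1 - \frac{\left(-4 + F^{\frac{3}{2}}\right)^{2}}{8}$)
$C{\left(U \right)} = 6 - \frac{5 \left(-4 + 2 \sqrt{2}\right)^{2}}{8}$ ($C{\left(U \right)} = 3 - \left(\left(1 - \frac{\left(-4 + 2^{\frac{3}{2}}\right)^{2}}{8}\right) \left(-5\right) + 2\right) = 3 - \left(\left(1 - \frac{\left(-4 + 2 \sqrt{2}\right)^{2}}{8}\right) \left(-5\right) + 2\right) = 3 - \left(\left(-5 + \frac{5 \left(-4 + 2 \sqrt{2}\right)^{2}}{8}\right) + 2\right) = 3 - \left(-3 + \frac{5 \left(-4 + 2 \sqrt{2}\right)^{2}}{8}\right) = 3 + \left(3 - \frac{5 \left(-4 + 2 \sqrt{2}\right)^{2}}{8}\right) = 6 - \frac{5 \left(-4 + 2 \sqrt{2}\right)^{2}}{8}$)
$C{\left(-1 \right)} 65 - 86 = \left(-9 + 10 \sqrt{2}\right) 65 - 86 = \left(-585 + 650 \sqrt{2}\right) - 86 = -671 + 650 \sqrt{2}$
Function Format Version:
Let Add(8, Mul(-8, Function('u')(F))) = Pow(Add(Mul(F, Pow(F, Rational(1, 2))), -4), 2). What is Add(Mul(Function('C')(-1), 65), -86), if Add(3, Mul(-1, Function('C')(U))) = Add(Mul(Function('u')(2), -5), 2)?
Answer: Add(-671, Mul(650, Pow(2, Rational(1, 2)))) ≈ 248.24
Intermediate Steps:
Function('u')(F) = Add(1, Mul(Rational(-1, 8), Pow(Add(-4, Pow(F, Rational(3, 2))), 2))) (Function('u')(F) = Add(1, Mul(Rational(-1, 8), Pow(Add(Mul(F, Pow(F, Rational(1, 2))), -4), 2))) = Add(1, Mul(Rational(-1, 8), Pow(Add(Pow(F, Rational(3, 2)), -4), 2))) = Add(1, Mul(Rational(-1, 8), Pow(Add(-4, Pow(F, Rational(3, 2))), 2))))
Function('C')(U) = Add(6, Mul(Rational(-5, 8), Pow(Add(-4, Mul(2, Pow(2, Rational(1, 2)))), 2))) (Function('C')(U) = Add(3, Mul(-1, Add(Mul(Add(1, Mul(Rational(-1, 8), Pow(Add(-4, Pow(2, Rational(3, 2))), 2))), -5), 2))) = Add(3, Mul(-1, Add(Mul(Add(1, Mul(Rational(-1, 8), Pow(Add(-4, Mul(2, Pow(2, Rational(1, 2)))), 2))), -5), 2))) = Add(3, Mul(-1, Add(Add(-5, Mul(Rational(5, 8), Pow(Add(-4, Mul(2, Pow(2, Rational(1, 2)))), 2))), 2))) = Add(3, Mul(-1, Add(-3, Mul(Rational(5, 8), Pow(Add(-4, Mul(2, Pow(2, Rational(1, 2)))), 2))))) = Add(3, Add(3, Mul(Rational(-5, 8), Pow(Add(-4, Mul(2, Pow(2, Rational(1, 2)))), 2)))) = Add(6, Mul(Rational(-5, 8), Pow(Add(-4, Mul(2, Pow(2, Rational(1, 2)))), 2))))
Add(Mul(Function('C')(-1), 65), -86) = Add(Mul(Add(-9, Mul(10, Pow(2, Rational(1, 2)))), 65), -86) = Add(Add(-585, Mul(650, Pow(2, Rational(1, 2)))), -86) = Add(-671, Mul(650, Pow(2, Rational(1, 2))))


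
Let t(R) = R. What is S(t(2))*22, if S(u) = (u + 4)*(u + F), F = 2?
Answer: 528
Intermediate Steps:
S(u) = (2 + u)*(4 + u) (S(u) = (u + 4)*(u + 2) = (4 + u)*(2 + u) = (2 + u)*(4 + u))
S(t(2))*22 = (8 + 2**2 + 6*2)*22 = (8 + 4 + 12)*22 = 24*22 = 528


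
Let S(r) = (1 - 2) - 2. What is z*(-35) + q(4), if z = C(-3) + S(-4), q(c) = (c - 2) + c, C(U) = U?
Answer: 216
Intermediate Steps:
q(c) = -2 + 2*c (q(c) = (-2 + c) + c = -2 + 2*c)
S(r) = -3 (S(r) = -1 - 2 = -3)
z = -6 (z = -3 - 3 = -6)
z*(-35) + q(4) = -6*(-35) + (-2 + 2*4) = 210 + (-2 + 8) = 210 + 6 = 216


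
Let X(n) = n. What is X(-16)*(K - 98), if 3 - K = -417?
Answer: -5152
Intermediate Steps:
K = 420 (K = 3 - 1*(-417) = 3 + 417 = 420)
X(-16)*(K - 98) = -16*(420 - 98) = -16*322 = -5152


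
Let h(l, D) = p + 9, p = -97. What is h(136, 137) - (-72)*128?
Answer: 9128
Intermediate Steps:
h(l, D) = -88 (h(l, D) = -97 + 9 = -88)
h(136, 137) - (-72)*128 = -88 - (-72)*128 = -88 - 1*(-9216) = -88 + 9216 = 9128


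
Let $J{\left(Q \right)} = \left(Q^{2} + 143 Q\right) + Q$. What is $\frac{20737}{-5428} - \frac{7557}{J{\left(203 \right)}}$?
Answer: $- \frac{1501754413}{382353748} \approx -3.9277$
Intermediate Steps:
$J{\left(Q \right)} = Q^{2} + 144 Q$
$\frac{20737}{-5428} - \frac{7557}{J{\left(203 \right)}} = \frac{20737}{-5428} - \frac{7557}{203 \left(144 + 203\right)} = 20737 \left(- \frac{1}{5428}\right) - \frac{7557}{203 \cdot 347} = - \frac{20737}{5428} - \frac{7557}{70441} = - \frac{1501754413}{382353748}$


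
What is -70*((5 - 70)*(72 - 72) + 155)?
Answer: -10850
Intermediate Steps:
-70*((5 - 70)*(72 - 72) + 155) = -70*(-65*0 + 155) = -70*(0 + 155) = -70*155 = -10850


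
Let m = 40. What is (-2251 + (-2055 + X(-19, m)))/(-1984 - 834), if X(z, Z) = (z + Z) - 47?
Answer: 2166/1409 ≈ 1.5373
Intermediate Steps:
X(z, Z) = -47 + Z + z (X(z, Z) = (Z + z) - 47 = -47 + Z + z)
(-2251 + (-2055 + X(-19, m)))/(-1984 - 834) = (-2251 + (-2055 + (-47 + 40 - 19)))/(-1984 - 834) = (-2251 + (-2055 - 26))/(-2818) = (-2251 - 2081)*(-1/2818) = -4332*(-1/2818) = 2166/1409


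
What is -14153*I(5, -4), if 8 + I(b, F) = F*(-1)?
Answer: 56612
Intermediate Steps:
I(b, F) = -8 - F (I(b, F) = -8 + F*(-1) = -8 - F)
-14153*I(5, -4) = -14153*(-8 - 1*(-4)) = -14153*(-8 + 4) = -14153*(-4) = 56612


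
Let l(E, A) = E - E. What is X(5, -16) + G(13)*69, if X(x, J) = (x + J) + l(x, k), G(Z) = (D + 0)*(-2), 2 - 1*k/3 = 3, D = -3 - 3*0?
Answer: 403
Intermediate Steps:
D = -3 (D = -3 + 0 = -3)
k = -3 (k = 6 - 3*3 = 6 - 9 = -3)
l(E, A) = 0
G(Z) = 6 (G(Z) = (-3 + 0)*(-2) = -3*(-2) = 6)
X(x, J) = J + x (X(x, J) = (x + J) + 0 = (J + x) + 0 = J + x)
X(5, -16) + G(13)*69 = (-16 + 5) + 6*69 = -11 + 414 = 403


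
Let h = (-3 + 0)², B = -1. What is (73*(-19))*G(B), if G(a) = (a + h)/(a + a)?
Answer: 5548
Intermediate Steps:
h = 9 (h = (-3)² = 9)
G(a) = (9 + a)/(2*a) (G(a) = (a + 9)/(a + a) = (9 + a)/((2*a)) = (9 + a)*(1/(2*a)) = (9 + a)/(2*a))
(73*(-19))*G(B) = (73*(-19))*((½)*(9 - 1)/(-1)) = -1387*(-1)*8/2 = -1387*(-4) = 5548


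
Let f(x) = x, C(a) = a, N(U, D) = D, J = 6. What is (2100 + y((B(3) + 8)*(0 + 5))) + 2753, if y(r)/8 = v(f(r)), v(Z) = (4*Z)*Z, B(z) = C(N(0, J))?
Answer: 161653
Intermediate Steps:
B(z) = 6
v(Z) = 4*Z**2
y(r) = 32*r**2 (y(r) = 8*(4*r**2) = 32*r**2)
(2100 + y((B(3) + 8)*(0 + 5))) + 2753 = (2100 + 32*((6 + 8)*(0 + 5))**2) + 2753 = (2100 + 32*(14*5)**2) + 2753 = (2100 + 32*70**2) + 2753 = (2100 + 32*4900) + 2753 = (2100 + 156800) + 2753 = 158900 + 2753 = 161653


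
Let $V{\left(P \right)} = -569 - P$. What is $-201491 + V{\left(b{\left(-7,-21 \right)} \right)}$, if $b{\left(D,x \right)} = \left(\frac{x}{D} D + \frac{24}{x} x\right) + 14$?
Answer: $-202077$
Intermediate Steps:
$b{\left(D,x \right)} = 38 + x$ ($b{\left(D,x \right)} = \left(x + 24\right) + 14 = \left(24 + x\right) + 14 = 38 + x$)
$-201491 + V{\left(b{\left(-7,-21 \right)} \right)} = -201491 - 586 = -202077$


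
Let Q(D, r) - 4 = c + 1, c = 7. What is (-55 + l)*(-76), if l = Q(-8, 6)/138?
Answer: 95988/23 ≈ 4173.4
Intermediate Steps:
Q(D, r) = 12 (Q(D, r) = 4 + (7 + 1) = 4 + 8 = 12)
l = 2/23 (l = 12/138 = 12*(1/138) = 2/23 ≈ 0.086957)
(-55 + l)*(-76) = (-55 + 2/23)*(-76) = -1263/23*(-76) = 95988/23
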